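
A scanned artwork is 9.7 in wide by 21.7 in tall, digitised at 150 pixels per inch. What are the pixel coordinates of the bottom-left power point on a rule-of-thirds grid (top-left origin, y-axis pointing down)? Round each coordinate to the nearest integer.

(485, 2170)

In pixels the canvas is 9.7 × 150 = 1455 wide and 21.7 × 150 = 3255 tall.
The bottom-left point is one-third across and two-thirds down:
x = 1 × 1455/3 ≈ 485; y = 2 × 3255/3 ≈ 2170.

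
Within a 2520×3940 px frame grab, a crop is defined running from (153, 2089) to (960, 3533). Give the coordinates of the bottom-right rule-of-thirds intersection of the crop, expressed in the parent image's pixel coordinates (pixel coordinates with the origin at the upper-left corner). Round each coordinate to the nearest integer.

x = 691 px, y = 3052 px

Crop width = 960 − 153 = 807 px; one third is 269.00 px.
Crop height = 3533 − 2089 = 1444 px; one third is 481.33 px.
The bottom-right point is two-thirds across and two-thirds down within the crop:
x = 153 + 2 × 269.00 ≈ 691; y = 2089 + 2 × 481.33 ≈ 3052.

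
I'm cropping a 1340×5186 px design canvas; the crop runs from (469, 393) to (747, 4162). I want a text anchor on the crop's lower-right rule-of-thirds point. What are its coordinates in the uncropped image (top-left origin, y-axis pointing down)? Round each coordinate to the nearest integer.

Crop width = 747 − 469 = 278 px; one third is 92.67 px.
Crop height = 4162 − 393 = 3769 px; one third is 1256.33 px.
The lower-right point is two-thirds across and two-thirds down within the crop:
x = 469 + 2 × 92.67 ≈ 654; y = 393 + 2 × 1256.33 ≈ 2906.

(654, 2906)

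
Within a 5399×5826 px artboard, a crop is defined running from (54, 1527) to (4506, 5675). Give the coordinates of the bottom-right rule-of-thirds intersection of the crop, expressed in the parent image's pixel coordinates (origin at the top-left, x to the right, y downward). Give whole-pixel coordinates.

(3022, 4292)

Crop width = 4506 − 54 = 4452 px; one third is 1484.00 px.
Crop height = 5675 − 1527 = 4148 px; one third is 1382.67 px.
The bottom-right point is two-thirds across and two-thirds down within the crop:
x = 54 + 2 × 1484.00 ≈ 3022; y = 1527 + 2 × 1382.67 ≈ 4292.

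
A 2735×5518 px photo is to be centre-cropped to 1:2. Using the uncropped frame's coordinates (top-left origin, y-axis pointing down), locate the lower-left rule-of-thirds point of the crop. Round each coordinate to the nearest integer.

(912, 3671)

2735/5518 < 1/2, so the 1:2 crop keeps the full width 2735 and trims height to 2735 × 2/1 = 5470.00 px.
Top offset = (5518 − 5470.00)/2 = 24.00 px; left offset = 0.
Lower-left is one-third across and two-thirds down within the crop:
x = 0.00 + 1 × 2735.00/3 ≈ 912; y = 24.00 + 2 × 5470.00/3 ≈ 3671.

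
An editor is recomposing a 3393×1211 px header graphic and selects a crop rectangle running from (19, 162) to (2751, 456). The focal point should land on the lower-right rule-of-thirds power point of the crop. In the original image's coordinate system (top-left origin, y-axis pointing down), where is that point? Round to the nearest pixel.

Crop width = 2751 − 19 = 2732 px; one third is 910.67 px.
Crop height = 456 − 162 = 294 px; one third is 98.00 px.
The lower-right point is two-thirds across and two-thirds down within the crop:
x = 19 + 2 × 910.67 ≈ 1840; y = 162 + 2 × 98.00 ≈ 358.

x = 1840 px, y = 358 px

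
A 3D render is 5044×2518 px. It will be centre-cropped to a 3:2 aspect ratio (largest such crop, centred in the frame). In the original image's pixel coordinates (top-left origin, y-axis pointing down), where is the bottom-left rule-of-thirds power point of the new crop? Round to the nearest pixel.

5044/2518 > 3/2, so the 3:2 crop keeps the full height 2518 and trims width to 2518 × 3/2 = 3777.00 px.
Left offset = (5044 − 3777.00)/2 = 633.50 px; top offset = 0.
Bottom-left is one-third across and two-thirds down within the crop:
x = 633.50 + 1 × 3777.00/3 ≈ 1893; y = 0.00 + 2 × 2518.00/3 ≈ 1679.

(1893, 1679)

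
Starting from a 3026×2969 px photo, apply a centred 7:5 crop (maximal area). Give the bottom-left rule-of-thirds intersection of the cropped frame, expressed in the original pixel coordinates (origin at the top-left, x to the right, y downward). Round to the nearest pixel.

3026/2969 < 7/5, so the 7:5 crop keeps the full width 3026 and trims height to 3026 × 5/7 = 2161.43 px.
Top offset = (2969 − 2161.43)/2 = 403.79 px; left offset = 0.
Bottom-left is one-third across and two-thirds down within the crop:
x = 0.00 + 1 × 3026.00/3 ≈ 1009; y = 403.79 + 2 × 2161.43/3 ≈ 1845.

x = 1009 px, y = 1845 px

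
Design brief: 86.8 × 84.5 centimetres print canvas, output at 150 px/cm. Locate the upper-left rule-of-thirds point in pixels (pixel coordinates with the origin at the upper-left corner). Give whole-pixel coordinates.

In pixels the canvas is 86.8 × 150 = 13020 wide and 84.5 × 150 = 12675 tall.
The upper-left point is one-third across and one-third down:
x = 1 × 13020/3 ≈ 4340; y = 1 × 12675/3 ≈ 4225.

(4340, 4225)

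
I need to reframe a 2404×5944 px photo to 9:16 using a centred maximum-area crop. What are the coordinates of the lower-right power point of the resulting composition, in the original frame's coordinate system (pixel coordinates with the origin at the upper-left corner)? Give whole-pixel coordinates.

(1603, 3684)

2404/5944 < 9/16, so the 9:16 crop keeps the full width 2404 and trims height to 2404 × 16/9 = 4273.78 px.
Top offset = (5944 − 4273.78)/2 = 835.11 px; left offset = 0.
Lower-right is two-thirds across and two-thirds down within the crop:
x = 0.00 + 2 × 2404.00/3 ≈ 1603; y = 835.11 + 2 × 4273.78/3 ≈ 3684.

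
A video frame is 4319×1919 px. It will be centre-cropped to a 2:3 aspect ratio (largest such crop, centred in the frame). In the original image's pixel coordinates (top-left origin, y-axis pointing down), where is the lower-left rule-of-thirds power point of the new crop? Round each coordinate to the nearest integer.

4319/1919 > 2/3, so the 2:3 crop keeps the full height 1919 and trims width to 1919 × 2/3 = 1279.33 px.
Left offset = (4319 − 1279.33)/2 = 1519.83 px; top offset = 0.
Lower-left is one-third across and two-thirds down within the crop:
x = 1519.83 + 1 × 1279.33/3 ≈ 1946; y = 0.00 + 2 × 1919.00/3 ≈ 1279.

x = 1946 px, y = 1279 px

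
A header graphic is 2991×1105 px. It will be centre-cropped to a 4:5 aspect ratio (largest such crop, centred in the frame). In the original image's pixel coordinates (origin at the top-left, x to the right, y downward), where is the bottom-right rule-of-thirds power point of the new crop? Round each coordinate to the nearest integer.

x = 1643 px, y = 737 px

2991/1105 > 4/5, so the 4:5 crop keeps the full height 1105 and trims width to 1105 × 4/5 = 884.00 px.
Left offset = (2991 − 884.00)/2 = 1053.50 px; top offset = 0.
Bottom-right is two-thirds across and two-thirds down within the crop:
x = 1053.50 + 2 × 884.00/3 ≈ 1643; y = 0.00 + 2 × 1105.00/3 ≈ 737.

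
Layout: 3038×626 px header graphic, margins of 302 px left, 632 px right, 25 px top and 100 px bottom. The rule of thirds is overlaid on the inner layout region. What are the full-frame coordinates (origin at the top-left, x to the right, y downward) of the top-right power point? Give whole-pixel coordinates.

x = 1705 px, y = 192 px

Content width = 3038 − 302 − 632 = 2104 px; content height = 626 − 25 − 100 = 501 px.
Top-right is two-thirds across and one-third down within the inner layout region.
x = 302 + 2 × 2104/3 = 302 + 1402.67 ≈ 1705
y = 25 + 1 × 501/3 = 25 + 167.00 ≈ 192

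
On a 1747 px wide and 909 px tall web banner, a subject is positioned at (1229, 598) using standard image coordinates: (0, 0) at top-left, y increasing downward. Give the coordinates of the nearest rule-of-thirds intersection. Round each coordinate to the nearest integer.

(1165, 606)

Third lines: x ∈ {582, 1165}, y ∈ {303, 606}.
1229 is closer to x = 1165; 598 is closer to y = 606.
So the nearest intersection is the lower-right power point.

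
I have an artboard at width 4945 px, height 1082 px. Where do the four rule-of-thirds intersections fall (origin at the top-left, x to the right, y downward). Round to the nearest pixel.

(1648, 361), (3297, 361), (1648, 721), (3297, 721)

One third of 4945 is 1648.33; one third of 1082 is 360.67.
Vertical third lines at x = 1648 and x = 3297; horizontal third lines at y = 361 and y = 721.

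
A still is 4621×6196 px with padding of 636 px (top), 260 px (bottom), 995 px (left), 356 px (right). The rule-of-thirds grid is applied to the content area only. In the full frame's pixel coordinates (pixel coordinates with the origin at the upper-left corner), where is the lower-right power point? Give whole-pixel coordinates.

x = 3175 px, y = 4169 px

Content width = 4621 − 995 − 356 = 3270 px; content height = 6196 − 636 − 260 = 5300 px.
Lower-right is two-thirds across and two-thirds down within the content area.
x = 995 + 2 × 3270/3 = 995 + 2180.00 ≈ 3175
y = 636 + 2 × 5300/3 = 636 + 3533.33 ≈ 4169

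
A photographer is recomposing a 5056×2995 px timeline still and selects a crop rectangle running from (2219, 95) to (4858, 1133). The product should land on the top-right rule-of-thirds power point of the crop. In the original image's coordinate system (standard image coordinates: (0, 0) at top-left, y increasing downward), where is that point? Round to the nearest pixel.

Crop width = 4858 − 2219 = 2639 px; one third is 879.67 px.
Crop height = 1133 − 95 = 1038 px; one third is 346.00 px.
The top-right point is two-thirds across and one-third down within the crop:
x = 2219 + 2 × 879.67 ≈ 3978; y = 95 + 1 × 346.00 ≈ 441.

x = 3978 px, y = 441 px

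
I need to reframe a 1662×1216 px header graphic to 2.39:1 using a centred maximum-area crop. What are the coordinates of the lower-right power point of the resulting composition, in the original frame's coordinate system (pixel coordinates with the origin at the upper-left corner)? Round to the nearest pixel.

1662/1216 < 2.39/1, so the 2.39:1 crop keeps the full width 1662 and trims height to 1662 × 1/2.39 = 695.40 px.
Top offset = (1216 − 695.40)/2 = 260.30 px; left offset = 0.
Lower-right is two-thirds across and two-thirds down within the crop:
x = 0.00 + 2 × 1662.00/3 ≈ 1108; y = 260.30 + 2 × 695.40/3 ≈ 724.

(1108, 724)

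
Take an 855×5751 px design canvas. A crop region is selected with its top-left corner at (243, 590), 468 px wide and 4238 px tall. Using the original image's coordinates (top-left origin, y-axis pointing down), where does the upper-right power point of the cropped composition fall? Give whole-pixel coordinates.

One third of the crop width 468 is 156.00 px.
One third of the crop height 4238 is 1412.67 px.
The upper-right point is two-thirds across and one-third down within the crop:
x = 243 + 2 × 156.00 ≈ 555; y = 590 + 1 × 1412.67 ≈ 2003.

x = 555 px, y = 2003 px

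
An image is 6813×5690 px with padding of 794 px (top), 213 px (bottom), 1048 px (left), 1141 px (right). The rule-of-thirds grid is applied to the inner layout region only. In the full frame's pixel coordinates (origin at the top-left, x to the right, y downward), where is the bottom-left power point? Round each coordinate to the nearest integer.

(2589, 3916)

Content width = 6813 − 1048 − 1141 = 4624 px; content height = 5690 − 794 − 213 = 4683 px.
Bottom-left is one-third across and two-thirds down within the inner layout region.
x = 1048 + 1 × 4624/3 = 1048 + 1541.33 ≈ 2589
y = 794 + 2 × 4683/3 = 794 + 3122.00 ≈ 3916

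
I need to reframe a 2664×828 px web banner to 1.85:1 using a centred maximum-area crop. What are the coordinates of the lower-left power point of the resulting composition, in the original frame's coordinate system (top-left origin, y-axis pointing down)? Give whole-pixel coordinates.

2664/828 > 1.85/1, so the 1.85:1 crop keeps the full height 828 and trims width to 828 × 1.85/1 = 1531.80 px.
Left offset = (2664 − 1531.80)/2 = 566.10 px; top offset = 0.
Lower-left is one-third across and two-thirds down within the crop:
x = 566.10 + 1 × 1531.80/3 ≈ 1077; y = 0.00 + 2 × 828.00/3 ≈ 552.

x = 1077 px, y = 552 px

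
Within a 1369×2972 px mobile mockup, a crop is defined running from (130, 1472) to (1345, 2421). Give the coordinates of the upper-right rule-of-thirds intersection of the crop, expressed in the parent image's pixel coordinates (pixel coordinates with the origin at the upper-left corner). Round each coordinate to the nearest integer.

Crop width = 1345 − 130 = 1215 px; one third is 405.00 px.
Crop height = 2421 − 1472 = 949 px; one third is 316.33 px.
The upper-right point is two-thirds across and one-third down within the crop:
x = 130 + 2 × 405.00 ≈ 940; y = 1472 + 1 × 316.33 ≈ 1788.

x = 940 px, y = 1788 px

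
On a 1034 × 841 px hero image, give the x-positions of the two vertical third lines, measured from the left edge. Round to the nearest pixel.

345 px and 689 px

1034 / 3 = 344.67, so the vertical lines sit at one and two thirds of 1034.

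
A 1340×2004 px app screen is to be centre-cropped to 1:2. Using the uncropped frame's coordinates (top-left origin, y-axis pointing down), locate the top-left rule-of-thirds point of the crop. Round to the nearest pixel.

(503, 668)

1340/2004 > 1/2, so the 1:2 crop keeps the full height 2004 and trims width to 2004 × 1/2 = 1002.00 px.
Left offset = (1340 − 1002.00)/2 = 169.00 px; top offset = 0.
Top-left is one-third across and one-third down within the crop:
x = 169.00 + 1 × 1002.00/3 ≈ 503; y = 0.00 + 1 × 2004.00/3 ≈ 668.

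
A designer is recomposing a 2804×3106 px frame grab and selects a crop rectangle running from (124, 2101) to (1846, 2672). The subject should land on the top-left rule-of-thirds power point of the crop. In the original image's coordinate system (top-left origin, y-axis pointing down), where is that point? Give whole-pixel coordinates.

Crop width = 1846 − 124 = 1722 px; one third is 574.00 px.
Crop height = 2672 − 2101 = 571 px; one third is 190.33 px.
The top-left point is one-third across and one-third down within the crop:
x = 124 + 1 × 574.00 ≈ 698; y = 2101 + 1 × 190.33 ≈ 2291.

(698, 2291)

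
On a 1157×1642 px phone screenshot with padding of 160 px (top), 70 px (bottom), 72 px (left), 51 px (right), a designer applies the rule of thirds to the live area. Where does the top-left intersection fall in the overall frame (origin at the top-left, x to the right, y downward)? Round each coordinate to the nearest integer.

Content width = 1157 − 72 − 51 = 1034 px; content height = 1642 − 160 − 70 = 1412 px.
Top-left is one-third across and one-third down within the live area.
x = 72 + 1 × 1034/3 = 72 + 344.67 ≈ 417
y = 160 + 1 × 1412/3 = 160 + 470.67 ≈ 631

(417, 631)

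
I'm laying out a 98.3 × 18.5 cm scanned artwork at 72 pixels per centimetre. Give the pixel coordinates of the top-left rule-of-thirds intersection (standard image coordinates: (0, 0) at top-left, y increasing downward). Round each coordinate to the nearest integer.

x = 2359 px, y = 444 px

In pixels the canvas is 98.3 × 72 = 7077.6 wide and 18.5 × 72 = 1332 tall.
The top-left point is one-third across and one-third down:
x = 1 × 7077.6/3 ≈ 2359; y = 1 × 1332/3 ≈ 444.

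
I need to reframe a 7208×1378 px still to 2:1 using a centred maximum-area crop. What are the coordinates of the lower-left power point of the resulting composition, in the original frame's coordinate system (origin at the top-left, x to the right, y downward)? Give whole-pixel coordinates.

x = 3145 px, y = 919 px

7208/1378 > 2/1, so the 2:1 crop keeps the full height 1378 and trims width to 1378 × 2/1 = 2756.00 px.
Left offset = (7208 − 2756.00)/2 = 2226.00 px; top offset = 0.
Lower-left is one-third across and two-thirds down within the crop:
x = 2226.00 + 1 × 2756.00/3 ≈ 3145; y = 0.00 + 2 × 1378.00/3 ≈ 919.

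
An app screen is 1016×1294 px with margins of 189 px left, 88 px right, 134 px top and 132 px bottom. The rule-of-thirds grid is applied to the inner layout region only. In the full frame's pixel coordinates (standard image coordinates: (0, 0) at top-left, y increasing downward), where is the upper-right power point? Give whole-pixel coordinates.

x = 682 px, y = 477 px

Content width = 1016 − 189 − 88 = 739 px; content height = 1294 − 134 − 132 = 1028 px.
Upper-right is two-thirds across and one-third down within the inner layout region.
x = 189 + 2 × 739/3 = 189 + 492.67 ≈ 682
y = 134 + 1 × 1028/3 = 134 + 342.67 ≈ 477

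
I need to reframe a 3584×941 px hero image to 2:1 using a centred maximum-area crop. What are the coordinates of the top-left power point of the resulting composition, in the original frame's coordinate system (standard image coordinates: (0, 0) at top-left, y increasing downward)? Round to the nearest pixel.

3584/941 > 2/1, so the 2:1 crop keeps the full height 941 and trims width to 941 × 2/1 = 1882.00 px.
Left offset = (3584 − 1882.00)/2 = 851.00 px; top offset = 0.
Top-left is one-third across and one-third down within the crop:
x = 851.00 + 1 × 1882.00/3 ≈ 1478; y = 0.00 + 1 × 941.00/3 ≈ 314.

x = 1478 px, y = 314 px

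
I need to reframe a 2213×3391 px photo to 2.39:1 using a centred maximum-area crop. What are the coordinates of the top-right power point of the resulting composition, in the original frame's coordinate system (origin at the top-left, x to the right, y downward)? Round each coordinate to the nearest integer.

2213/3391 < 2.39/1, so the 2.39:1 crop keeps the full width 2213 and trims height to 2213 × 1/2.39 = 925.94 px.
Top offset = (3391 − 925.94)/2 = 1232.53 px; left offset = 0.
Top-right is two-thirds across and one-third down within the crop:
x = 0.00 + 2 × 2213.00/3 ≈ 1475; y = 1232.53 + 1 × 925.94/3 ≈ 1541.

(1475, 1541)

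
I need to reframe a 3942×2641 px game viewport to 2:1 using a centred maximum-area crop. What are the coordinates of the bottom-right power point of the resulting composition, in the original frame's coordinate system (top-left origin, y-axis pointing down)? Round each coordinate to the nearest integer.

(2628, 1649)

3942/2641 < 2/1, so the 2:1 crop keeps the full width 3942 and trims height to 3942 × 1/2 = 1971.00 px.
Top offset = (2641 − 1971.00)/2 = 335.00 px; left offset = 0.
Bottom-right is two-thirds across and two-thirds down within the crop:
x = 0.00 + 2 × 3942.00/3 ≈ 2628; y = 335.00 + 2 × 1971.00/3 ≈ 1649.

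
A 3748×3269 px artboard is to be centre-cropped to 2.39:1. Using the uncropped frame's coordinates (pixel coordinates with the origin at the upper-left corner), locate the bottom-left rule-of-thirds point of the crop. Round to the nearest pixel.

3748/3269 < 2.39/1, so the 2.39:1 crop keeps the full width 3748 and trims height to 3748 × 1/2.39 = 1568.20 px.
Top offset = (3269 − 1568.20)/2 = 850.40 px; left offset = 0.
Bottom-left is one-third across and two-thirds down within the crop:
x = 0.00 + 1 × 3748.00/3 ≈ 1249; y = 850.40 + 2 × 1568.20/3 ≈ 1896.

(1249, 1896)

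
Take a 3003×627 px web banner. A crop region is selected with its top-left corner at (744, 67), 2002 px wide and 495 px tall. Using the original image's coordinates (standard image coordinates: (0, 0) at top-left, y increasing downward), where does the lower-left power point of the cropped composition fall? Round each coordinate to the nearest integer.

One third of the crop width 2002 is 667.33 px.
One third of the crop height 495 is 165.00 px.
The lower-left point is one-third across and two-thirds down within the crop:
x = 744 + 1 × 667.33 ≈ 1411; y = 67 + 2 × 165.00 ≈ 397.

(1411, 397)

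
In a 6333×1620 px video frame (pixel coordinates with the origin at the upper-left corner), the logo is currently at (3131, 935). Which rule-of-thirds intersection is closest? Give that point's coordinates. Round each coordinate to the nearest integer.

(2111, 1080)

Third lines: x ∈ {2111, 4222}, y ∈ {540, 1080}.
3131 is closer to x = 2111; 935 is closer to y = 1080.
So the nearest intersection is the lower-left power point.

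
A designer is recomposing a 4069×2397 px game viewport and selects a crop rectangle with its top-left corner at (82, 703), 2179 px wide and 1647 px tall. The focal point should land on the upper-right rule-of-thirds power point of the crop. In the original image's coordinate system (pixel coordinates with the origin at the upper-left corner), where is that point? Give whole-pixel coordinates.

x = 1535 px, y = 1252 px

One third of the crop width 2179 is 726.33 px.
One third of the crop height 1647 is 549.00 px.
The upper-right point is two-thirds across and one-third down within the crop:
x = 82 + 2 × 726.33 ≈ 1535; y = 703 + 1 × 549.00 ≈ 1252.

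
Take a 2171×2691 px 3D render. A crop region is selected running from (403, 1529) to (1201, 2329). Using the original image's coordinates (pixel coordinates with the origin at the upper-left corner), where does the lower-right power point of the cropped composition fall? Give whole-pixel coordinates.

x = 935 px, y = 2062 px

Crop width = 1201 − 403 = 798 px; one third is 266.00 px.
Crop height = 2329 − 1529 = 800 px; one third is 266.67 px.
The lower-right point is two-thirds across and two-thirds down within the crop:
x = 403 + 2 × 266.00 ≈ 935; y = 1529 + 2 × 266.67 ≈ 2062.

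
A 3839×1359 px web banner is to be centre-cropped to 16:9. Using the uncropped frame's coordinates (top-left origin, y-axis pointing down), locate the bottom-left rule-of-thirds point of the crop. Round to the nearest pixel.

3839/1359 > 16/9, so the 16:9 crop keeps the full height 1359 and trims width to 1359 × 16/9 = 2416.00 px.
Left offset = (3839 − 2416.00)/2 = 711.50 px; top offset = 0.
Bottom-left is one-third across and two-thirds down within the crop:
x = 711.50 + 1 × 2416.00/3 ≈ 1517; y = 0.00 + 2 × 1359.00/3 ≈ 906.

(1517, 906)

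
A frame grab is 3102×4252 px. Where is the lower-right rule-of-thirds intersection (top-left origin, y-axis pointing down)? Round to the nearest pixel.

The lower-right point sits two-thirds of the way across and two-thirds of the way down.
x = 2 × 3102/3 ≈ 2068; y = 2 × 4252/3 ≈ 2835.

x = 2068 px, y = 2835 px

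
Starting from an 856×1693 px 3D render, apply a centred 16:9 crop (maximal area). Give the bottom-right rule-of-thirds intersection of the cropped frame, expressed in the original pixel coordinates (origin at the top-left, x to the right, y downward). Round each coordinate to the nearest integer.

856/1693 < 16/9, so the 16:9 crop keeps the full width 856 and trims height to 856 × 9/16 = 481.50 px.
Top offset = (1693 − 481.50)/2 = 605.75 px; left offset = 0.
Bottom-right is two-thirds across and two-thirds down within the crop:
x = 0.00 + 2 × 856.00/3 ≈ 571; y = 605.75 + 2 × 481.50/3 ≈ 927.

x = 571 px, y = 927 px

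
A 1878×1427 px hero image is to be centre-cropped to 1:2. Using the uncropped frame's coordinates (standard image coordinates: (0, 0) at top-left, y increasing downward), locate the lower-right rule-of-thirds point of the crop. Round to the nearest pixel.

1878/1427 > 1/2, so the 1:2 crop keeps the full height 1427 and trims width to 1427 × 1/2 = 713.50 px.
Left offset = (1878 − 713.50)/2 = 582.25 px; top offset = 0.
Lower-right is two-thirds across and two-thirds down within the crop:
x = 582.25 + 2 × 713.50/3 ≈ 1058; y = 0.00 + 2 × 1427.00/3 ≈ 951.

x = 1058 px, y = 951 px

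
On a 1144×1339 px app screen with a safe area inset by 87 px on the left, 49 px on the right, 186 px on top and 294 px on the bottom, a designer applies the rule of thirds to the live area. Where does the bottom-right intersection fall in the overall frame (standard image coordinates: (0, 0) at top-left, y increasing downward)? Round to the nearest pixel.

(759, 759)

Content width = 1144 − 87 − 49 = 1008 px; content height = 1339 − 186 − 294 = 859 px.
Bottom-right is two-thirds across and two-thirds down within the live area.
x = 87 + 2 × 1008/3 = 87 + 672.00 ≈ 759
y = 186 + 2 × 859/3 = 186 + 572.67 ≈ 759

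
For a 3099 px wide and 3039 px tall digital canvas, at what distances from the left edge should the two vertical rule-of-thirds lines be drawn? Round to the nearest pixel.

3099 / 3 = 1033, so the vertical lines sit at one and two thirds of 3099.

1033 px and 2066 px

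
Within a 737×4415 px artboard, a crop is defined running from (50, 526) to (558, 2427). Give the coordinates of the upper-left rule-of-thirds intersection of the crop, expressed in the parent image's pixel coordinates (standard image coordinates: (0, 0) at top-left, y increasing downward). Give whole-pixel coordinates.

Crop width = 558 − 50 = 508 px; one third is 169.33 px.
Crop height = 2427 − 526 = 1901 px; one third is 633.67 px.
The upper-left point is one-third across and one-third down within the crop:
x = 50 + 1 × 169.33 ≈ 219; y = 526 + 1 × 633.67 ≈ 1160.

(219, 1160)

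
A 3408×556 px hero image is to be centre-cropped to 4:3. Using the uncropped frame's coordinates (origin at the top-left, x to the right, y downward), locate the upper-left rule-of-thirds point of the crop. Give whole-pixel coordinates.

3408/556 > 4/3, so the 4:3 crop keeps the full height 556 and trims width to 556 × 4/3 = 741.33 px.
Left offset = (3408 − 741.33)/2 = 1333.33 px; top offset = 0.
Upper-left is one-third across and one-third down within the crop:
x = 1333.33 + 1 × 741.33/3 ≈ 1580; y = 0.00 + 1 × 556.00/3 ≈ 185.

(1580, 185)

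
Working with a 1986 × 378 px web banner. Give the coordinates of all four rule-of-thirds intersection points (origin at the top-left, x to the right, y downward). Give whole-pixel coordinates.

(662, 126), (1324, 126), (662, 252), (1324, 252)

One third of 1986 is 662; one third of 378 is 126.
Vertical third lines at x = 662 and x = 1324; horizontal third lines at y = 126 and y = 252.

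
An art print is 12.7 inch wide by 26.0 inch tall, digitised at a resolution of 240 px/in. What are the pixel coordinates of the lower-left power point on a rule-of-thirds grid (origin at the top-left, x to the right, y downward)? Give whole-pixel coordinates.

In pixels the canvas is 12.7 × 240 = 3048 wide and 26.0 × 240 = 6240 tall.
The lower-left point is one-third across and two-thirds down:
x = 1 × 3048/3 ≈ 1016; y = 2 × 6240/3 ≈ 4160.

(1016, 4160)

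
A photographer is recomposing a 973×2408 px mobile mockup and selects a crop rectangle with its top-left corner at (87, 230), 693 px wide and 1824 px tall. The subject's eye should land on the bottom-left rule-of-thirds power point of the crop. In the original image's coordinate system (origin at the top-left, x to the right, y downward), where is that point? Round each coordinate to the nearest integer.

(318, 1446)

One third of the crop width 693 is 231.00 px.
One third of the crop height 1824 is 608.00 px.
The bottom-left point is one-third across and two-thirds down within the crop:
x = 87 + 1 × 231.00 ≈ 318; y = 230 + 2 × 608.00 ≈ 1446.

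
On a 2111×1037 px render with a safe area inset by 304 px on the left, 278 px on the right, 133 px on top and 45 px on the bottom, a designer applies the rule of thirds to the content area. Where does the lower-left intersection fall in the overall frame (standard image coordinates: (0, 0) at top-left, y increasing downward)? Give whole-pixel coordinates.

Content width = 2111 − 304 − 278 = 1529 px; content height = 1037 − 133 − 45 = 859 px.
Lower-left is one-third across and two-thirds down within the content area.
x = 304 + 1 × 1529/3 = 304 + 509.67 ≈ 814
y = 133 + 2 × 859/3 = 133 + 572.67 ≈ 706

x = 814 px, y = 706 px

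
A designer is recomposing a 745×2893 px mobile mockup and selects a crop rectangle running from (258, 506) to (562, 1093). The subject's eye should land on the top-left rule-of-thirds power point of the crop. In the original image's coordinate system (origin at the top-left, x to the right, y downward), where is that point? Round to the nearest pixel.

(359, 702)

Crop width = 562 − 258 = 304 px; one third is 101.33 px.
Crop height = 1093 − 506 = 587 px; one third is 195.67 px.
The top-left point is one-third across and one-third down within the crop:
x = 258 + 1 × 101.33 ≈ 359; y = 506 + 1 × 195.67 ≈ 702.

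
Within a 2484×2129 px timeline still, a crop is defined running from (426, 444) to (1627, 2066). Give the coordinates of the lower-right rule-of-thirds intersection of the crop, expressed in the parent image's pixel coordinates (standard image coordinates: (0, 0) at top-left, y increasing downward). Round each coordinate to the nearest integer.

Crop width = 1627 − 426 = 1201 px; one third is 400.33 px.
Crop height = 2066 − 444 = 1622 px; one third is 540.67 px.
The lower-right point is two-thirds across and two-thirds down within the crop:
x = 426 + 2 × 400.33 ≈ 1227; y = 444 + 2 × 540.67 ≈ 1525.

(1227, 1525)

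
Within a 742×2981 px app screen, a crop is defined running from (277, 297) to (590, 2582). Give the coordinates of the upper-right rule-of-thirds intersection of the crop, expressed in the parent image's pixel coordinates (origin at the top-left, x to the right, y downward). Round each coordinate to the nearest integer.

Crop width = 590 − 277 = 313 px; one third is 104.33 px.
Crop height = 2582 − 297 = 2285 px; one third is 761.67 px.
The upper-right point is two-thirds across and one-third down within the crop:
x = 277 + 2 × 104.33 ≈ 486; y = 297 + 1 × 761.67 ≈ 1059.

(486, 1059)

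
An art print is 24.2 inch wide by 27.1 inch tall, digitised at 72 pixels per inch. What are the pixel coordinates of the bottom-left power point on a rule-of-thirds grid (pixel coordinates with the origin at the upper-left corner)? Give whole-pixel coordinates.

In pixels the canvas is 24.2 × 72 = 1742.4 wide and 27.1 × 72 = 1951.2 tall.
The bottom-left point is one-third across and two-thirds down:
x = 1 × 1742.4/3 ≈ 581; y = 2 × 1951.2/3 ≈ 1301.

x = 581 px, y = 1301 px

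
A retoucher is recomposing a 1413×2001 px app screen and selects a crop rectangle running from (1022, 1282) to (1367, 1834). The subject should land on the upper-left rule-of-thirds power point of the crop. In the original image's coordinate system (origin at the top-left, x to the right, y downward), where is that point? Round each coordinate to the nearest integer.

(1137, 1466)

Crop width = 1367 − 1022 = 345 px; one third is 115.00 px.
Crop height = 1834 − 1282 = 552 px; one third is 184.00 px.
The upper-left point is one-third across and one-third down within the crop:
x = 1022 + 1 × 115.00 ≈ 1137; y = 1282 + 1 × 184.00 ≈ 1466.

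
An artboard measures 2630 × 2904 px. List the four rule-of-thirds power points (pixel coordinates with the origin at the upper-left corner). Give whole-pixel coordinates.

(877, 968), (1753, 968), (877, 1936), (1753, 1936)

One third of 2630 is 876.67; one third of 2904 is 968.
Vertical third lines at x = 877 and x = 1753; horizontal third lines at y = 968 and y = 1936.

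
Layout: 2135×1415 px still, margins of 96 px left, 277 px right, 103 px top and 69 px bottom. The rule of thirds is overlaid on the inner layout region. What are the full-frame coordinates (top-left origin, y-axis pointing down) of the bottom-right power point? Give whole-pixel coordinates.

Content width = 2135 − 96 − 277 = 1762 px; content height = 1415 − 103 − 69 = 1243 px.
Bottom-right is two-thirds across and two-thirds down within the inner layout region.
x = 96 + 2 × 1762/3 = 96 + 1174.67 ≈ 1271
y = 103 + 2 × 1243/3 = 103 + 828.67 ≈ 932

(1271, 932)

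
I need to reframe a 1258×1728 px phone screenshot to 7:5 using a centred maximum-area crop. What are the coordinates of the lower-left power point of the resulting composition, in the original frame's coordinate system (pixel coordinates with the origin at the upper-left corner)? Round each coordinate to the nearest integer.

1258/1728 < 7/5, so the 7:5 crop keeps the full width 1258 and trims height to 1258 × 5/7 = 898.57 px.
Top offset = (1728 − 898.57)/2 = 414.71 px; left offset = 0.
Lower-left is one-third across and two-thirds down within the crop:
x = 0.00 + 1 × 1258.00/3 ≈ 419; y = 414.71 + 2 × 898.57/3 ≈ 1014.

x = 419 px, y = 1014 px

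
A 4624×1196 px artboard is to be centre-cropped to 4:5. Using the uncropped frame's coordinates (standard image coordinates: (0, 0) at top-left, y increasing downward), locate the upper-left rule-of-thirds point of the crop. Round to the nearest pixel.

4624/1196 > 4/5, so the 4:5 crop keeps the full height 1196 and trims width to 1196 × 4/5 = 956.80 px.
Left offset = (4624 − 956.80)/2 = 1833.60 px; top offset = 0.
Upper-left is one-third across and one-third down within the crop:
x = 1833.60 + 1 × 956.80/3 ≈ 2153; y = 0.00 + 1 × 1196.00/3 ≈ 399.

x = 2153 px, y = 399 px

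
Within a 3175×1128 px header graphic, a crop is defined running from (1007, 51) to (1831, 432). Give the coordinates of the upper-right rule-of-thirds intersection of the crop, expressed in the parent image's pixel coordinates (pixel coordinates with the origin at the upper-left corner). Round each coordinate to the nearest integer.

x = 1556 px, y = 178 px

Crop width = 1831 − 1007 = 824 px; one third is 274.67 px.
Crop height = 432 − 51 = 381 px; one third is 127.00 px.
The upper-right point is two-thirds across and one-third down within the crop:
x = 1007 + 2 × 274.67 ≈ 1556; y = 51 + 1 × 127.00 ≈ 178.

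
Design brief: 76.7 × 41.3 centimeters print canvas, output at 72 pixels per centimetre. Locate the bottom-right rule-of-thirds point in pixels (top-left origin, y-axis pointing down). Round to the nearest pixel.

x = 3682 px, y = 1982 px

In pixels the canvas is 76.7 × 72 = 5522.4 wide and 41.3 × 72 = 2973.6 tall.
The bottom-right point is two-thirds across and two-thirds down:
x = 2 × 5522.4/3 ≈ 3682; y = 2 × 2973.6/3 ≈ 1982.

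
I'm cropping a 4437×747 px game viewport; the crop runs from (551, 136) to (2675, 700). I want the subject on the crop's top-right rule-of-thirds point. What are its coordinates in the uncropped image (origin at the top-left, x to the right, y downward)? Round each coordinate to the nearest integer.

Crop width = 2675 − 551 = 2124 px; one third is 708.00 px.
Crop height = 700 − 136 = 564 px; one third is 188.00 px.
The top-right point is two-thirds across and one-third down within the crop:
x = 551 + 2 × 708.00 ≈ 1967; y = 136 + 1 × 188.00 ≈ 324.

x = 1967 px, y = 324 px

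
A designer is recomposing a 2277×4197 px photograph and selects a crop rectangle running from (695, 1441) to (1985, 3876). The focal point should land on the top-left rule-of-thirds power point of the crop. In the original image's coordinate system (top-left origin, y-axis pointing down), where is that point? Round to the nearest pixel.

Crop width = 1985 − 695 = 1290 px; one third is 430.00 px.
Crop height = 3876 − 1441 = 2435 px; one third is 811.67 px.
The top-left point is one-third across and one-third down within the crop:
x = 695 + 1 × 430.00 ≈ 1125; y = 1441 + 1 × 811.67 ≈ 2253.

x = 1125 px, y = 2253 px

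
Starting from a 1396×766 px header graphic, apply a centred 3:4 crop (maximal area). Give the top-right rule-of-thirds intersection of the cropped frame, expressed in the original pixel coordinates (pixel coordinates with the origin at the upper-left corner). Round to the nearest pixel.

(794, 255)

1396/766 > 3/4, so the 3:4 crop keeps the full height 766 and trims width to 766 × 3/4 = 574.50 px.
Left offset = (1396 − 574.50)/2 = 410.75 px; top offset = 0.
Top-right is two-thirds across and one-third down within the crop:
x = 410.75 + 2 × 574.50/3 ≈ 794; y = 0.00 + 1 × 766.00/3 ≈ 255.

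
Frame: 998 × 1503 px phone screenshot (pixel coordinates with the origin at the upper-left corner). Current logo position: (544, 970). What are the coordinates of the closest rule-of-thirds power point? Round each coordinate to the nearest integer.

Third lines: x ∈ {333, 665}, y ∈ {501, 1002}.
544 is closer to x = 665; 970 is closer to y = 1002.
So the nearest intersection is the lower-right power point.

x = 665 px, y = 1002 px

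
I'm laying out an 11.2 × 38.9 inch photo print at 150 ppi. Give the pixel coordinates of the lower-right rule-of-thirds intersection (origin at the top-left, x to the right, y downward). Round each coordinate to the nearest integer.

In pixels the canvas is 11.2 × 150 = 1680 wide and 38.9 × 150 = 5835 tall.
The lower-right point is two-thirds across and two-thirds down:
x = 2 × 1680/3 ≈ 1120; y = 2 × 5835/3 ≈ 3890.

x = 1120 px, y = 3890 px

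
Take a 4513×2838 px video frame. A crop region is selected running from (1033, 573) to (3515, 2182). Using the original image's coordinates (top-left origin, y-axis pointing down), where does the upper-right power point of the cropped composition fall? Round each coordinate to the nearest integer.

(2688, 1109)

Crop width = 3515 − 1033 = 2482 px; one third is 827.33 px.
Crop height = 2182 − 573 = 1609 px; one third is 536.33 px.
The upper-right point is two-thirds across and one-third down within the crop:
x = 1033 + 2 × 827.33 ≈ 2688; y = 573 + 1 × 536.33 ≈ 1109.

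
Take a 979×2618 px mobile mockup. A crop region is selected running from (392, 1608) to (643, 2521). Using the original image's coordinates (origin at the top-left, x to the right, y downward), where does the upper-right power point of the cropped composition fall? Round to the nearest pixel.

Crop width = 643 − 392 = 251 px; one third is 83.67 px.
Crop height = 2521 − 1608 = 913 px; one third is 304.33 px.
The upper-right point is two-thirds across and one-third down within the crop:
x = 392 + 2 × 83.67 ≈ 559; y = 1608 + 1 × 304.33 ≈ 1912.

x = 559 px, y = 1912 px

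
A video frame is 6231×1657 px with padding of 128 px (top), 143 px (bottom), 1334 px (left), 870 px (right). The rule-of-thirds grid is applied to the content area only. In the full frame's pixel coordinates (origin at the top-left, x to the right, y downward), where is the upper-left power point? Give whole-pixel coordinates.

Content width = 6231 − 1334 − 870 = 4027 px; content height = 1657 − 128 − 143 = 1386 px.
Upper-left is one-third across and one-third down within the content area.
x = 1334 + 1 × 4027/3 = 1334 + 1342.33 ≈ 2676
y = 128 + 1 × 1386/3 = 128 + 462.00 ≈ 590

x = 2676 px, y = 590 px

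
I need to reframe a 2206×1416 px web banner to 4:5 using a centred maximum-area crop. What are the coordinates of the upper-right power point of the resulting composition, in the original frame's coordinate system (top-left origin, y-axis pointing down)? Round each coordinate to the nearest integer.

(1292, 472)

2206/1416 > 4/5, so the 4:5 crop keeps the full height 1416 and trims width to 1416 × 4/5 = 1132.80 px.
Left offset = (2206 − 1132.80)/2 = 536.60 px; top offset = 0.
Upper-right is two-thirds across and one-third down within the crop:
x = 536.60 + 2 × 1132.80/3 ≈ 1292; y = 0.00 + 1 × 1416.00/3 ≈ 472.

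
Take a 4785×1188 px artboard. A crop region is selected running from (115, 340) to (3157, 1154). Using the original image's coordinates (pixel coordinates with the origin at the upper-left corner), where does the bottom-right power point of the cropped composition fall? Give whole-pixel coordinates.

x = 2143 px, y = 883 px

Crop width = 3157 − 115 = 3042 px; one third is 1014.00 px.
Crop height = 1154 − 340 = 814 px; one third is 271.33 px.
The bottom-right point is two-thirds across and two-thirds down within the crop:
x = 115 + 2 × 1014.00 ≈ 2143; y = 340 + 2 × 271.33 ≈ 883.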